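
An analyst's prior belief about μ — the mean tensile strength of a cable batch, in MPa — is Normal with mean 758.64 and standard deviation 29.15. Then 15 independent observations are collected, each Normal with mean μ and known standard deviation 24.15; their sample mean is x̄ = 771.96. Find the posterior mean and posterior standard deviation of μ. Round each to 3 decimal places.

Prior precision 1/τ₀² = 1/29.15² = 0.00117685; data precision n/σ² = 15/24.15² = 0.0257192.
Posterior precision = 0.00117685 + 0.0257192 = 0.0268960, giving posterior SD = 1/√0.0268960 = 6.098.
Posterior mean = (0.00117685·758.64 + 0.0257192·771.96) / 0.0268960 = 771.377.

Posterior mean ≈ 771.377; posterior SD ≈ 6.098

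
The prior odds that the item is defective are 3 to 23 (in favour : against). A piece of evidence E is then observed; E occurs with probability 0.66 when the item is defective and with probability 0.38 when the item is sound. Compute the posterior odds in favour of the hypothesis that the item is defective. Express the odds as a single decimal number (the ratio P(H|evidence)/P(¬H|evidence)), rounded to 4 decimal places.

Prior odds = 3/23 = 0.13043.
Likelihood ratio for E = 0.66/0.38 = 1.7368.
Posterior odds = prior odds × LR = 0.22654.

Posterior odds ≈ 0.2265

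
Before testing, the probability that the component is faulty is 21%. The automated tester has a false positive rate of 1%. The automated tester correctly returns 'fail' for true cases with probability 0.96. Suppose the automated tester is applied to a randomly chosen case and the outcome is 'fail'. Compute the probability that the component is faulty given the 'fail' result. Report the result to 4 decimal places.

Write H for 'the component is faulty'. Prior odds H:¬H = 0.21/0.79 = 0.26582. For the 'fail' outcome, the likelihood ratio is 0.96/0.01 = 96.000.
Posterior odds = 0.26582 × 96.000 = 25.519, so P(H|E) = 25.519/(1+25.519) = 0.9623.

P(H | E) ≈ 0.9623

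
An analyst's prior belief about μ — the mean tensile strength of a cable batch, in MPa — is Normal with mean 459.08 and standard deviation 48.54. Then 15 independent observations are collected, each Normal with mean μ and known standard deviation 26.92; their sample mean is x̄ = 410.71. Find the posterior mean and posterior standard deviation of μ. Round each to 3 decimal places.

Posterior mean ≈ 411.682; posterior SD ≈ 6.881

Prior precision 1/τ₀² = 1/48.54² = 0.00042442; data precision n/σ² = 15/26.92² = 0.0206986.
Posterior precision = 0.00042442 + 0.0206986 = 0.0211230, giving posterior SD = 1/√0.0211230 = 6.881.
Posterior mean = (0.00042442·459.08 + 0.0206986·410.71) / 0.0211230 = 411.682.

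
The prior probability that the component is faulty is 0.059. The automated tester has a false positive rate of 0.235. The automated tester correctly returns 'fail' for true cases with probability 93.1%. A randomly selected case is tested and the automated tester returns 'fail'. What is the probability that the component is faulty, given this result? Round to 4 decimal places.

P(H | E) ≈ 0.1990

Write H for 'the component is faulty'. Prior odds H:¬H = 0.059/0.941 = 0.062699. For the 'fail' outcome, the likelihood ratio is 0.931/0.235 = 3.9617.
Posterior odds = 0.062699 × 3.9617 = 0.24840, so P(H|E) = 0.24840/(1+0.24840) = 0.1990.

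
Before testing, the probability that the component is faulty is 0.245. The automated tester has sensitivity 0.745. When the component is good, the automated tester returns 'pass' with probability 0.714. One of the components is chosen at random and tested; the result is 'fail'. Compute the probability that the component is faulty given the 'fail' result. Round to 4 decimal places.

P(H | E) ≈ 0.4581

Let H be the event that the component is faulty. P(H) = 0.245, so P(¬H) = 0.755. With E the 'fail' result, P(E|H) = 0.745 and P(E|¬H) = 0.286.
P(E) = 0.745·0.245 + 0.286·0.755 = 0.18252 + 0.21593 = 0.39846.
By Bayes' theorem, P(H|E) = 0.18252 / 0.39846 = 0.4581.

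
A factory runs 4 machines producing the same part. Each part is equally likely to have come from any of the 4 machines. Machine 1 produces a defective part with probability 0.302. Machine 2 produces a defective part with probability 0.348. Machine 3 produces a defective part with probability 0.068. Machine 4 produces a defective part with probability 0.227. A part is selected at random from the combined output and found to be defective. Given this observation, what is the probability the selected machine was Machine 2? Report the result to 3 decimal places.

P(defective|M1) = 0.302; P(defective|M2) = 0.348; P(defective|M3) = 0.068; P(defective|M4) = 0.227.
Prior × likelihood for each source: 0.25·0.302=0.07550, 0.25·0.348=0.08700, 0.25·0.068=0.01700, 0.25·0.227=0.05675. Summing gives P(defective) = 0.23625.
P(Machine 2 | defective) = 0.08700 / 0.23625 = 0.368.

Posterior probability ≈ 0.368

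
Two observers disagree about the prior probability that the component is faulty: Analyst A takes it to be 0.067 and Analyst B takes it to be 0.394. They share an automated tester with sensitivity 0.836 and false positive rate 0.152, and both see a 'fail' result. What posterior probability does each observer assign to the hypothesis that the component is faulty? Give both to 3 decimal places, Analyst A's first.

P('+'|H) = 0.836, P('+'|¬H) = 0.152.
Analyst A: numerator 0.836·0.067 = 0.056012; evidence = 0.056012+0.152·0.933 = 0.19783; posterior = 0.283.
Analyst B: numerator 0.836·0.394 = 0.32938; evidence = 0.32938+0.152·0.606 = 0.42150; posterior = 0.781.

Analyst A: 0.283; Analyst B: 0.781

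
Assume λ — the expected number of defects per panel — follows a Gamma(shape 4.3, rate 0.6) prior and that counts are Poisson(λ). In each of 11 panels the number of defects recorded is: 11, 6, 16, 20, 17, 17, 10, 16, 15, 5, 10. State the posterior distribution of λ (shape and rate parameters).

Posterior: Gamma(shape=147.3, rate=11.6)

The Poisson likelihood adds the total count to the shape and the number of exposure periods to the rate. Here ∑xᵢ = 143 and n = 11, so shape 4.3→147.3 and rate 0.6→11.6.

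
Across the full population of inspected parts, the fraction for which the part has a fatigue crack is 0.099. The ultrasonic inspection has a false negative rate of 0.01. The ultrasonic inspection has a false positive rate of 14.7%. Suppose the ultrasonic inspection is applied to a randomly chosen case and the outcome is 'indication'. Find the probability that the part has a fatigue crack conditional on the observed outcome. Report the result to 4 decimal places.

P(H | E) ≈ 0.4253

Let H be the event that the part has a fatigue crack. P(H) = 0.099, so P(¬H) = 0.901. With E the 'indication' result, P(E|H) = 0.99 and P(E|¬H) = 0.147.
P(E) = 0.99·0.099 + 0.147·0.901 = 0.098010 + 0.13245 = 0.23046.
By Bayes' theorem, P(H|E) = 0.098010 / 0.23046 = 0.4253.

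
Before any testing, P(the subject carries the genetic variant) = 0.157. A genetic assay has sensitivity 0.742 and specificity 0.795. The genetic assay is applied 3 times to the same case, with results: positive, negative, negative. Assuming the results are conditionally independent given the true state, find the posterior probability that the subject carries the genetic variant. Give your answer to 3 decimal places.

Let H be the event that the subject carries the genetic variant; start with P(H) = 0.157. P('positive'|H) = 0.742, P('positive'|¬H) = 0.205.
Update on result 1 ('positive'): P(H) ← 0.742·0.1570 / (0.742·0.1570 + 0.205·0.8430) = 0.11649/0.28931 = 0.4027.
Update on result 2 ('negative'): P(H) ← 0.258·0.4027 / (0.258·0.4027 + 0.795·0.5973) = 0.10389/0.57877 = 0.1795.
Update on result 3 ('negative'): P(H) ← 0.258·0.1795 / (0.258·0.1795 + 0.795·0.8205) = 0.046310/0.69861 = 0.0663.

Posterior P(H) ≈ 0.066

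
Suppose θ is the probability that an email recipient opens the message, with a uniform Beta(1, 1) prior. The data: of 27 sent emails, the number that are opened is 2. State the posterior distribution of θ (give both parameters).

Observing 2 successes and 25 failures updates Beta(1, 1) by adding the success and failure counts to the two shape parameters: α = 1+2 = 3, β = 1+25 = 26.

Posterior: Beta(3, 26)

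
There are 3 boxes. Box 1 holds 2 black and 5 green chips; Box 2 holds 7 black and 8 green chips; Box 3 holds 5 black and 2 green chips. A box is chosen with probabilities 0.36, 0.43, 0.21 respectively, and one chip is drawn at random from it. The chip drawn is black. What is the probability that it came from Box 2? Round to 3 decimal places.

Posterior probability ≈ 0.442

P(black|Box 1) = 0.2857; P(black|Box 2) = 0.4667; P(black|Box 3) = 0.7143.
Prior × likelihood for each source: 0.36·0.2857=0.1029, 0.43·0.4667=0.2007, 0.21·0.7143=0.1500. Summing gives P(black) = 0.45352.
P(Box 2 | black) = 0.2007 / 0.45352 = 0.442.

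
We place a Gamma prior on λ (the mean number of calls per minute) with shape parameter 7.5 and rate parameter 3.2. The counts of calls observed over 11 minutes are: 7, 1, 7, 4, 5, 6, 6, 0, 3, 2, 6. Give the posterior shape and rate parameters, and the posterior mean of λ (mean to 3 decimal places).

The Poisson likelihood adds the total count to the shape and the number of exposure periods to the rate. Here ∑xᵢ = 47 and n = 11, so shape 7.5→54.5 and rate 3.2→14.2.
Posterior mean = shape/rate = 54.5/14.2 = 3.838.

Posterior: Gamma(shape=54.5, rate=14.2); mean ≈ 3.838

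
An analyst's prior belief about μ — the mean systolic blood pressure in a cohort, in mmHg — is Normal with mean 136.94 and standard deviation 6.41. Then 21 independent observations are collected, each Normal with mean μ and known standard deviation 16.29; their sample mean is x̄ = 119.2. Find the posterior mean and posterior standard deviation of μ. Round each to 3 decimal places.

Posterior mean ≈ 123.373; posterior SD ≈ 3.109

Prior precision 1/τ₀² = 1/6.41² = 0.0243379; data precision n/σ² = 21/16.29² = 0.0791366.
Posterior precision = 0.0243379 + 0.0791366 = 0.103474, giving posterior SD = 1/√0.103474 = 3.109.
Posterior mean = (0.0243379·136.94 + 0.0791366·119.2) / 0.103474 = 123.373.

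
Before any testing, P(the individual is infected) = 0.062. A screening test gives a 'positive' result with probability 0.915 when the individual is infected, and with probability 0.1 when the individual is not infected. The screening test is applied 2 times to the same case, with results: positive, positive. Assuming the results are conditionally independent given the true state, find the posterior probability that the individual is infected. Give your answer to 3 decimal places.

Let H be the event that the individual is infected; start with P(H) = 0.062. P('positive'|H) = 0.915, P('positive'|¬H) = 0.1.
Update on result 1 ('positive'): P(H) ← 0.915·0.0620 / (0.915·0.0620 + 0.1·0.9380) = 0.056730/0.15053 = 0.3769.
Update on result 2 ('positive'): P(H) ← 0.915·0.3769 / (0.915·0.3769 + 0.1·0.6231) = 0.34483/0.40715 = 0.8470.

Posterior P(H) ≈ 0.847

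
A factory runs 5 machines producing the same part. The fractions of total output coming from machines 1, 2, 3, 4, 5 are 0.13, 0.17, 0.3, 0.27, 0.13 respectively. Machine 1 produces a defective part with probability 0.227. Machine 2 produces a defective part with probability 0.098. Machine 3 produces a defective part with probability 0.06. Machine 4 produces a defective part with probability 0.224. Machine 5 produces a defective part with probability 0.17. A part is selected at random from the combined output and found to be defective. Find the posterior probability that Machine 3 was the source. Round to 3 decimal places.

Posterior probability ≈ 0.123

Tabulate prior·likelihood by source: [1] prior 0.13, lik 0.227, product 0.02951; [2] prior 0.17, lik 0.098, product 0.01666; [3] prior 0.3, lik 0.06, product 0.01800; [4] prior 0.27, lik 0.224, product 0.06048; [5] prior 0.13, lik 0.17, product 0.02210.
Normalizing constant = 0.14675; the posterior for Machine 3 is its product over the sum, 0.01800/0.14675 = 0.123.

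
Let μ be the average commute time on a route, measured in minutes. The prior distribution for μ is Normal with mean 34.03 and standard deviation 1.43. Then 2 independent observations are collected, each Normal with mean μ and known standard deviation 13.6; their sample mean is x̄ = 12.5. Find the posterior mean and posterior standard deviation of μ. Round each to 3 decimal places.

Posterior mean ≈ 33.564; posterior SD ≈ 1.414

With known σ, the Normal prior is conjugate. Weight on the data is w = (n/σ²)/(n/σ² + 1/τ₀²) = 0.0108131/(0.0108131+0.489021) = 0.021633.
Posterior mean = w·x̄ + (1−w)·μ₀ = 0.021633·12.5 + 0.97837·34.03 = 33.564. Posterior variance = 1/(0.0108131+0.489021) = 2.00066, so SD = 1.414.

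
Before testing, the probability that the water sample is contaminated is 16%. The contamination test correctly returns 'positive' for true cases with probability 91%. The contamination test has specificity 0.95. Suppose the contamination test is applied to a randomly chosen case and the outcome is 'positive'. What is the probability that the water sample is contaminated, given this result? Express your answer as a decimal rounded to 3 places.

P(H | E) ≈ 0.776

Let H be the event that the water sample is contaminated. P(H) = 0.16, so P(¬H) = 0.84. With E the 'positive' result, P(E|H) = 0.91 and P(E|¬H) = 0.05.
P(E) = 0.91·0.16 + 0.05·0.84 = 0.14560 + 0.042000 = 0.18760.
By Bayes' theorem, P(H|E) = 0.14560 / 0.18760 = 0.776.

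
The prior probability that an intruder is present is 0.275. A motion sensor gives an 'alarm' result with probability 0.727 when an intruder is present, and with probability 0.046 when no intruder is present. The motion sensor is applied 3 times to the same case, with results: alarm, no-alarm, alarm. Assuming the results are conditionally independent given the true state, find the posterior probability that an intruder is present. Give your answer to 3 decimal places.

Posterior P(H) ≈ 0.964

Let H be the event that an intruder is present; start with P(H) = 0.275. P('alarm'|H) = 0.727, P('alarm'|¬H) = 0.046.
Update on result 1 ('alarm'): P(H) ← 0.727·0.2750 / (0.727·0.2750 + 0.046·0.7250) = 0.19993/0.23328 = 0.8570.
Update on result 2 ('no-alarm'): P(H) ← 0.273·0.8570 / (0.273·0.8570 + 0.954·0.1430) = 0.23397/0.37036 = 0.6317.
Update on result 3 ('alarm'): P(H) ← 0.727·0.6317 / (0.727·0.6317 + 0.046·0.3683) = 0.45928/0.47622 = 0.9644.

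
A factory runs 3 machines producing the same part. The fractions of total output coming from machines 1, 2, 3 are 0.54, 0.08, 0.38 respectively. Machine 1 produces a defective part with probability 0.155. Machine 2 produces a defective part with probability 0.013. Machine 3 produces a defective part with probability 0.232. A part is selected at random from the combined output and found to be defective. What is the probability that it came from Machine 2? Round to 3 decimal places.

Posterior probability ≈ 0.006

P(defective|M1) = 0.155; P(defective|M2) = 0.013; P(defective|M3) = 0.232.
Prior × likelihood for each source: 0.54·0.155=0.08370, 0.08·0.013=0.001040, 0.38·0.232=0.08816. Summing gives P(defective) = 0.17290.
P(Machine 2 | defective) = 0.001040 / 0.17290 = 0.006.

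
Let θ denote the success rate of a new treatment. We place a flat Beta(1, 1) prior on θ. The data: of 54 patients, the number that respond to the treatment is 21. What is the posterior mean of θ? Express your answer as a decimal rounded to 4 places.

Observing 21 successes and 33 failures updates Beta(1, 1) by adding the success and failure counts to the two shape parameters: α = 1+21 = 22, β = 1+33 = 34.
Posterior mean = α/(α+β) = 22/56 = 0.3929.

Posterior mean ≈ 0.3929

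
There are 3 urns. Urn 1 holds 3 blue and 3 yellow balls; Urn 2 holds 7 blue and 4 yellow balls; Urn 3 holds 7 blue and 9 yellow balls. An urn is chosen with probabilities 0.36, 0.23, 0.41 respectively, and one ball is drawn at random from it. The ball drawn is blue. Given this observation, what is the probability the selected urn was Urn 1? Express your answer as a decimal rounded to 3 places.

Posterior probability ≈ 0.356

P(blue|Urn 1) = 0.5; P(blue|Urn 2) = 0.6364; P(blue|Urn 3) = 0.4375.
Prior × likelihood for each source: 0.36·0.5=0.1800, 0.23·0.6364=0.1464, 0.41·0.4375=0.1794. Summing gives P(blue) = 0.50574.
P(Urn 1 | blue) = 0.1800 / 0.50574 = 0.356.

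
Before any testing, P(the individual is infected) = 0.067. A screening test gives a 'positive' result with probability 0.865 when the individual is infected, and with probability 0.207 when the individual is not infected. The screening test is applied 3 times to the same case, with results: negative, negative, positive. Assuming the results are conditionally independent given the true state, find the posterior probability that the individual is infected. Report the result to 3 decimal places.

Posterior P(H) ≈ 0.009

With H the event that the individual is infected, the joint likelihood of the observed sequence is P(data|H) = 0.135·0.135·0.865 = 0.015765 and P(data|¬H) = 0.793·0.793·0.207 = 0.13017.
Bayes: P(H|data) = 0.067·0.015765 / (0.067·0.015765 + 0.933·0.13017) = 0.0010562/0.12251 = 0.0086.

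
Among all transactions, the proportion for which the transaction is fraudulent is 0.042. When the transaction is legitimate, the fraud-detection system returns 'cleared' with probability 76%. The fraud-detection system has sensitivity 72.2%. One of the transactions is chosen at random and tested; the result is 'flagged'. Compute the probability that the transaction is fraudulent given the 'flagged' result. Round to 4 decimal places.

Let H be the event that the transaction is fraudulent. P(H) = 0.042, so P(¬H) = 0.958. With E the 'flagged' result, P(E|H) = 0.722 and P(E|¬H) = 0.24.
P(E) = 0.722·0.042 + 0.24·0.958 = 0.030324 + 0.22992 = 0.26024.
By Bayes' theorem, P(H|E) = 0.030324 / 0.26024 = 0.1165.

P(H | E) ≈ 0.1165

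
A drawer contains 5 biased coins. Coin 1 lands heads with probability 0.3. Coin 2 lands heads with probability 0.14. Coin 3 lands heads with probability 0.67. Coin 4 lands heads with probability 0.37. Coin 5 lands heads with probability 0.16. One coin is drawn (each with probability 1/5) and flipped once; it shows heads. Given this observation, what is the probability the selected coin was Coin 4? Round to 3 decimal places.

P(heads|C1) = 0.3; P(heads|C2) = 0.14; P(heads|C3) = 0.67; P(heads|C4) = 0.37; P(heads|C5) = 0.16.
Prior × likelihood for each source: 0.2·0.3=0.06000, 0.2·0.14=0.02800, 0.2·0.67=0.1340, 0.2·0.37=0.07400, 0.2·0.16=0.03200. Summing gives P(heads) = 0.32800.
P(Coin 4 | heads) = 0.07400 / 0.32800 = 0.226.

Posterior probability ≈ 0.226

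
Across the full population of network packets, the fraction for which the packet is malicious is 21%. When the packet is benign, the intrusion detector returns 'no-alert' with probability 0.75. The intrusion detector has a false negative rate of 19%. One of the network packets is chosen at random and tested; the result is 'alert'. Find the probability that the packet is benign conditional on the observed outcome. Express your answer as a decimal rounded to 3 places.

Write H for 'the packet is malicious'. Prior odds H:¬H = 0.21/0.79 = 0.26582. For the 'alert' outcome, the likelihood ratio is 0.81/0.25 = 3.2400.
Posterior odds = 0.26582 × 3.2400 = 0.86127, so P(H|E) = 0.86127/(1+0.86127) = 0.463. Then P(¬H|E) = 1 − 0.463 = 0.537.

P(¬H | E) ≈ 0.537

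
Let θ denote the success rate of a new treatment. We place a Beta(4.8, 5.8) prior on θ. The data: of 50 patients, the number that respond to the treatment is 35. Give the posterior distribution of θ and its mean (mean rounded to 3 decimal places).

Posterior: Beta(39.8, 20.8); mean ≈ 0.657

Observing 35 successes and 15 failures updates Beta(4.8, 5.8) by adding the success and failure counts to the two shape parameters: α = 4.8+35 = 39.8, β = 5.8+15 = 20.8.
E[θ | data] = 39.8/(39.8+20.8) = 0.657.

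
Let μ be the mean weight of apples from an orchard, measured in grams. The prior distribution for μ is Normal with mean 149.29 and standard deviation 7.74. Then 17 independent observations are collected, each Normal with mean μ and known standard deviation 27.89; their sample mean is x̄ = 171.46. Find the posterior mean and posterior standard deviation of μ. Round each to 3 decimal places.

Prior precision 1/τ₀² = 1/7.74² = 0.0166924; data precision n/σ² = 17/27.89² = 0.0218551.
Posterior precision = 0.0166924 + 0.0218551 = 0.0385474, giving posterior SD = 1/√0.0385474 = 5.093.
Posterior mean = (0.0166924·149.29 + 0.0218551·171.46) / 0.0385474 = 161.860.

Posterior mean ≈ 161.860; posterior SD ≈ 5.093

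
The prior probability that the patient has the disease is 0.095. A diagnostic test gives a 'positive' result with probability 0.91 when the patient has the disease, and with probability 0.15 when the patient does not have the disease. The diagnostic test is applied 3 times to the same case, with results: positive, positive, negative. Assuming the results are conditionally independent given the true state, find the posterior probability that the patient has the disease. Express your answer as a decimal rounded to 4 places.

Let H be the event that the patient has the disease; start with P(H) = 0.095. P('positive'|H) = 0.91, P('positive'|¬H) = 0.15.
Update on result 1 ('positive'): P(H) ← 0.91·0.0950 / (0.91·0.0950 + 0.15·0.9050) = 0.086450/0.22220 = 0.3891.
Update on result 2 ('positive'): P(H) ← 0.91·0.3891 / (0.91·0.3891 + 0.15·0.6109) = 0.35405/0.44569 = 0.7944.
Update on result 3 ('negative'): P(H) ← 0.09·0.7944 / (0.09·0.7944 + 0.85·0.2056) = 0.071495/0.24627 = 0.2903.

Posterior P(H) ≈ 0.2903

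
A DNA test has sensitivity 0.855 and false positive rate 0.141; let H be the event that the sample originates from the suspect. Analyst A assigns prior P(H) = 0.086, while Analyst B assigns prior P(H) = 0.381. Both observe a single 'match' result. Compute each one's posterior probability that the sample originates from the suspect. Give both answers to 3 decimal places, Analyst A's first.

P('+'|H) = 0.855, P('+'|¬H) = 0.141.
Analyst A: numerator 0.855·0.086 = 0.073530; evidence = 0.073530+0.141·0.914 = 0.20240; posterior = 0.363.
Analyst B: numerator 0.855·0.381 = 0.32576; evidence = 0.32576+0.141·0.619 = 0.41303; posterior = 0.789.

Analyst A: 0.363; Analyst B: 0.789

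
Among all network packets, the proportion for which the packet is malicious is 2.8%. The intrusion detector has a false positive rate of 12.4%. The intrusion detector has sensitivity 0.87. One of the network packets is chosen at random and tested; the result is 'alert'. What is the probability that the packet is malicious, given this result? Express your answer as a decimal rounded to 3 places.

Write H for 'the packet is malicious'. Prior odds H:¬H = 0.028/0.972 = 0.028807. For the 'alert' outcome, the likelihood ratio is 0.87/0.124 = 7.0161.
Posterior odds = 0.028807 × 7.0161 = 0.20211, so P(H|E) = 0.20211/(1+0.20211) = 0.168.

P(H | E) ≈ 0.168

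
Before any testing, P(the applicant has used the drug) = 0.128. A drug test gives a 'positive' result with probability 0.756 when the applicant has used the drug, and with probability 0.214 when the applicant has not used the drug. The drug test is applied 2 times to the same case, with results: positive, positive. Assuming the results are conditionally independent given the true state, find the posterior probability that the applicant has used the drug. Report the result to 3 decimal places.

Posterior P(H) ≈ 0.647

With H the event that the applicant has used the drug, the joint likelihood of the observed sequence is P(data|H) = 0.756·0.756 = 0.57154 and P(data|¬H) = 0.214·0.214 = 0.045796.
Bayes: P(H|data) = 0.128·0.57154 / (0.128·0.57154 + 0.872·0.045796) = 0.073157/0.11309 = 0.6469.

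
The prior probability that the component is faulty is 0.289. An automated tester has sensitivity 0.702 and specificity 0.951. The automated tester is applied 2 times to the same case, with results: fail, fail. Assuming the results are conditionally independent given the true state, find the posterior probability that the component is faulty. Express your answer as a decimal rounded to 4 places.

With H the event that the component is faulty, the joint likelihood of the observed sequence is P(data|H) = 0.702·0.702 = 0.49280 and P(data|¬H) = 0.049·0.049 = 0.0024010.
Bayes: P(H|data) = 0.289·0.49280 / (0.289·0.49280 + 0.711·0.0024010) = 0.14242/0.14413 = 0.9882.

Posterior P(H) ≈ 0.9882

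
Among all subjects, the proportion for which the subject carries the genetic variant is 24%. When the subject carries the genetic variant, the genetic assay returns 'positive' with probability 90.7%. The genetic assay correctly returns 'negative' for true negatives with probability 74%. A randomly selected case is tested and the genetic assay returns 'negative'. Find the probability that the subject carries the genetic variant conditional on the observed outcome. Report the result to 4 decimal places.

Write H for 'the subject carries the genetic variant'. Prior odds H:¬H = 0.24/0.76 = 0.31579. For the 'negative' outcome, the likelihood ratio is 0.093/0.74 = 0.12568.
Posterior odds = 0.31579 × 0.12568 = 0.039687, so P(H|E) = 0.039687/(1+0.039687) = 0.0382.

P(H | E) ≈ 0.0382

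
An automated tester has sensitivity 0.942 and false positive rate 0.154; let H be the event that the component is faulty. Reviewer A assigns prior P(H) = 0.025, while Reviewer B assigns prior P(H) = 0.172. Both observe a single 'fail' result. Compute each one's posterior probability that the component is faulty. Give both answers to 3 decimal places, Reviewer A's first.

Reviewer A: 0.136; Reviewer B: 0.560

The likelihood ratio for a 'fail' result is 0.942/0.154 = 6.1169.
Reviewer A: prior odds 0.025/0.975 = 0.025641; posterior odds 0.15684; posterior probability 0.136.
Reviewer B: prior odds 0.172/0.828 = 0.20773; posterior odds 1.2707; posterior probability 0.560.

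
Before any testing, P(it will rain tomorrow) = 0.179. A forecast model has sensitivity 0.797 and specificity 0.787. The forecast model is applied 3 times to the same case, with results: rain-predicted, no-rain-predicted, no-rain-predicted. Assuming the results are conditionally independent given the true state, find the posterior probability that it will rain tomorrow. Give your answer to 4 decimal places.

Posterior P(H) ≈ 0.0515

Let H be the event that it will rain tomorrow; start with P(H) = 0.179. P('rain-predicted'|H) = 0.797, P('rain-predicted'|¬H) = 0.213.
Update on result 1 ('rain-predicted'): P(H) ← 0.797·0.1790 / (0.797·0.1790 + 0.213·0.8210) = 0.14266/0.31754 = 0.4493.
Update on result 2 ('no-rain-predicted'): P(H) ← 0.203·0.4493 / (0.203·0.4493 + 0.787·0.5507) = 0.091204/0.52462 = 0.1738.
Update on result 3 ('no-rain-predicted'): P(H) ← 0.203·0.1738 / (0.203·0.1738 + 0.787·0.8262) = 0.035291/0.68547 = 0.0515.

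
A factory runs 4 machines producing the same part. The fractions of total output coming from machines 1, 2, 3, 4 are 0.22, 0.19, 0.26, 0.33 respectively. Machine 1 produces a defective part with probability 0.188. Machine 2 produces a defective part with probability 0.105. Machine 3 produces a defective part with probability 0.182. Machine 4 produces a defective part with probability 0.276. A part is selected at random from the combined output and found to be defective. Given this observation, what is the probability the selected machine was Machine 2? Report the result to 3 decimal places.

Posterior probability ≈ 0.100

Tabulate prior·likelihood by source: [1] prior 0.22, lik 0.188, product 0.04136; [2] prior 0.19, lik 0.105, product 0.01995; [3] prior 0.26, lik 0.182, product 0.04732; [4] prior 0.33, lik 0.276, product 0.09108.
Normalizing constant = 0.19971; the posterior for Machine 2 is its product over the sum, 0.01995/0.19971 = 0.100.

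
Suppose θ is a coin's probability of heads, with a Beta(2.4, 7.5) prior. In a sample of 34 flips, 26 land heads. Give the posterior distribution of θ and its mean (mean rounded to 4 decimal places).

Posterior: Beta(28.4, 15.5); mean ≈ 0.6469

Observing 26 successes and 8 failures updates Beta(2.4, 7.5) by adding the success and failure counts to the two shape parameters: α = 2.4+26 = 28.4, β = 7.5+8 = 15.5.
Posterior mean = α/(α+β) = 28.4/43.9 = 0.6469.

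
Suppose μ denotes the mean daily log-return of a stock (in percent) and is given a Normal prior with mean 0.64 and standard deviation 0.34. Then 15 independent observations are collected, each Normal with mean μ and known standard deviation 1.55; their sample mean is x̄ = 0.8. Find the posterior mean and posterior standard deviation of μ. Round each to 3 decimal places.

Posterior mean ≈ 0.707; posterior SD ≈ 0.259

With known σ, the Normal prior is conjugate. Weight on the data is w = (n/σ²)/(n/σ² + 1/τ₀²) = 6.24350/(6.24350+8.65052) = 0.41919.
Posterior mean = w·x̄ + (1−w)·μ₀ = 0.41919·0.8 + 0.58081·0.64 = 0.707. Posterior variance = 1/(6.24350+8.65052) = 0.0671411, so SD = 0.259.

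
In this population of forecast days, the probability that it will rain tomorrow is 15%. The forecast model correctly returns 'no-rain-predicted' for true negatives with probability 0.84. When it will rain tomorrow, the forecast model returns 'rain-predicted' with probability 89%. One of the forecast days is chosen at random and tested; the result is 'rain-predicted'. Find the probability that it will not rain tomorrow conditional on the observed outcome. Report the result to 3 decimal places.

Write H for 'it will rain tomorrow'. Prior odds H:¬H = 0.15/0.85 = 0.17647. For the 'rain-predicted' outcome, the likelihood ratio is 0.89/0.16 = 5.5625.
Posterior odds = 0.17647 × 5.5625 = 0.98162, so P(H|E) = 0.98162/(1+0.98162) = 0.495. Then P(¬H|E) = 1 − 0.495 = 0.505.

P(¬H | E) ≈ 0.505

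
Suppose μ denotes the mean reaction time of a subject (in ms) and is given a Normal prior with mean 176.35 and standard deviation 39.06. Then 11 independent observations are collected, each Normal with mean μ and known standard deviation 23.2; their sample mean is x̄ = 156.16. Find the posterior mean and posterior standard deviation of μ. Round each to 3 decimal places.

Prior precision 1/τ₀² = 1/39.06² = 0.00065544; data precision n/σ² = 11/23.2² = 0.0204370.
Posterior precision = 0.00065544 + 0.0204370 = 0.0210924, giving posterior SD = 1/√0.0210924 = 6.886.
Posterior mean = (0.00065544·176.35 + 0.0204370·156.16) / 0.0210924 = 156.787.

Posterior mean ≈ 156.787; posterior SD ≈ 6.886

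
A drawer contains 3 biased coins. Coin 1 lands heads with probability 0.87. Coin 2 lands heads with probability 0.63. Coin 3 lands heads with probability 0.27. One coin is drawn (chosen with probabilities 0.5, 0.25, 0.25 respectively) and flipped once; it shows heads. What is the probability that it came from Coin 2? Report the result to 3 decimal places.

Tabulate prior·likelihood by source: [1] prior 0.5, lik 0.87, product 0.4350; [2] prior 0.25, lik 0.63, product 0.1575; [3] prior 0.25, lik 0.27, product 0.06750.
Normalizing constant = 0.66000; the posterior for Coin 2 is its product over the sum, 0.1575/0.66000 = 0.239.

Posterior probability ≈ 0.239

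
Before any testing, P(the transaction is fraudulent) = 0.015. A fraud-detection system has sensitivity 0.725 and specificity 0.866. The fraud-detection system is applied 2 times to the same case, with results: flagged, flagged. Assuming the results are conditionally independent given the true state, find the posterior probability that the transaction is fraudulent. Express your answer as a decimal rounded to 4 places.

Let H be the event that the transaction is fraudulent; start with P(H) = 0.015. P('flagged'|H) = 0.725, P('flagged'|¬H) = 0.134.
Update on result 1 ('flagged'): P(H) ← 0.725·0.0150 / (0.725·0.0150 + 0.134·0.9850) = 0.010875/0.14286 = 0.0761.
Update on result 2 ('flagged'): P(H) ← 0.725·0.0761 / (0.725·0.0761 + 0.134·0.9239) = 0.055188/0.17899 = 0.3083.

Posterior P(H) ≈ 0.3083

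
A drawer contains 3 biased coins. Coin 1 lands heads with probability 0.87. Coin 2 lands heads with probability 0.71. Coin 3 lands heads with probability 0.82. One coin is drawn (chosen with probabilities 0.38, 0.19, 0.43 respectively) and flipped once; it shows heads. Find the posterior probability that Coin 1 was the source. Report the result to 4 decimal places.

Tabulate prior·likelihood by source: [1] prior 0.38, lik 0.87, product 0.3306; [2] prior 0.19, lik 0.71, product 0.1349; [3] prior 0.43, lik 0.82, product 0.3526.
Normalizing constant = 0.81810; the posterior for Coin 1 is its product over the sum, 0.3306/0.81810 = 0.4041.

Posterior probability ≈ 0.4041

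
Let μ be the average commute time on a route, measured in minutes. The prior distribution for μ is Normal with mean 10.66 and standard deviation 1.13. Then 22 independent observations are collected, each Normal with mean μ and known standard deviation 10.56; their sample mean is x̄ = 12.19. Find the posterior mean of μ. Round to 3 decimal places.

Posterior mean ≈ 10.968

Prior precision 1/τ₀² = 1/1.13² = 0.783147; data precision n/σ² = 22/10.56² = 0.197285.
Posterior precision = 0.783147 + 0.197285 = 0.980432.
Posterior mean = (0.783147·10.66 + 0.197285·12.19) / 0.980432 = 10.968.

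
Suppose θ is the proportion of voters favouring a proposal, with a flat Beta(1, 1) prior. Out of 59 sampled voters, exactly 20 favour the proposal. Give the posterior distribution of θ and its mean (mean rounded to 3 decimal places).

Observing 20 successes and 39 failures updates Beta(1, 1) by adding the success and failure counts to the two shape parameters: α = 1+20 = 21, β = 1+39 = 40.
Posterior mean = α/(α+β) = 21/61 = 0.344.

Posterior: Beta(21, 40); mean ≈ 0.344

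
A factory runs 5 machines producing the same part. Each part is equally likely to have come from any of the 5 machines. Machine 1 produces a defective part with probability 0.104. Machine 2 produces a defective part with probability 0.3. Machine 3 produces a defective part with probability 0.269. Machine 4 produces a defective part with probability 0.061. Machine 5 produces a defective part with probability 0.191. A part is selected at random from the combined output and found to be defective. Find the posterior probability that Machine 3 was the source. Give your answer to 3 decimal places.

Posterior probability ≈ 0.291

Tabulate prior·likelihood by source: [1] prior 0.2, lik 0.104, product 0.02080; [2] prior 0.2, lik 0.3, product 0.06000; [3] prior 0.2, lik 0.269, product 0.05380; [4] prior 0.2, lik 0.061, product 0.01220; [5] prior 0.2, lik 0.191, product 0.03820.
Normalizing constant = 0.18500; the posterior for Machine 3 is its product over the sum, 0.05380/0.18500 = 0.291.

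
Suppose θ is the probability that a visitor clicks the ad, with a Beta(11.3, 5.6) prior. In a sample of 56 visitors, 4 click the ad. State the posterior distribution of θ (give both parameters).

Posterior: Beta(15.3, 57.6)

Observing 4 successes and 52 failures updates Beta(11.3, 5.6) by adding the success and failure counts to the two shape parameters: α = 11.3+4 = 15.3, β = 5.6+52 = 57.6.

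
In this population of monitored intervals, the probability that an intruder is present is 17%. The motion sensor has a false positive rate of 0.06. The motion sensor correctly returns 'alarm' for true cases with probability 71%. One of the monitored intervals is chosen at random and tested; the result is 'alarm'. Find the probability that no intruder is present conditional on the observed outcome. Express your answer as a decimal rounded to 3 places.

Write H for 'an intruder is present'. Prior odds H:¬H = 0.17/0.83 = 0.20482. For the 'alarm' outcome, the likelihood ratio is 0.71/0.06 = 11.833.
Posterior odds = 0.20482 × 11.833 = 2.4237, so P(H|E) = 2.4237/(1+2.4237) = 0.708. Then P(¬H|E) = 1 − 0.708 = 0.292.

P(¬H | E) ≈ 0.292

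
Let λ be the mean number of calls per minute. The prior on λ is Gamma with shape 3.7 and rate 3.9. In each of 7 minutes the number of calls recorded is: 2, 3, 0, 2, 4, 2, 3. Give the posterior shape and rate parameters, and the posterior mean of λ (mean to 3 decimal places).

Posterior: Gamma(shape=19.7, rate=10.9); mean ≈ 1.807

Total count ∑xᵢ = 16 over n = 7 minutes.
Gamma is conjugate to the Poisson likelihood: posterior is Gamma(shape = 3.7+16 = 19.7, rate = 3.9+7 = 10.9).
Posterior mean = shape/rate = 19.7/10.9 = 1.807.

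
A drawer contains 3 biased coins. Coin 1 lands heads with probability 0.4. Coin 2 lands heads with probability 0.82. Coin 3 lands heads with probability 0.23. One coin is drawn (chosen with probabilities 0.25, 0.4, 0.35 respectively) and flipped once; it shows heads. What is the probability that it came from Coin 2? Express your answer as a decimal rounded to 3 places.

Posterior probability ≈ 0.645

Tabulate prior·likelihood by source: [1] prior 0.25, lik 0.4, product 0.1000; [2] prior 0.4, lik 0.82, product 0.3280; [3] prior 0.35, lik 0.23, product 0.08050.
Normalizing constant = 0.50850; the posterior for Coin 2 is its product over the sum, 0.3280/0.50850 = 0.645.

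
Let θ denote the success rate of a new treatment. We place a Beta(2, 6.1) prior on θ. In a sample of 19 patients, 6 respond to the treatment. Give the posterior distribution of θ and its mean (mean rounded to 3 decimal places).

The binomial likelihood is conjugate to the Beta prior: with 6 successes and 13 failures, the posterior is Beta(2+6, 6.1+13) = Beta(8, 19.1).
E[θ | data] = 8/(8+19.1) = 0.295.

Posterior: Beta(8, 19.1); mean ≈ 0.295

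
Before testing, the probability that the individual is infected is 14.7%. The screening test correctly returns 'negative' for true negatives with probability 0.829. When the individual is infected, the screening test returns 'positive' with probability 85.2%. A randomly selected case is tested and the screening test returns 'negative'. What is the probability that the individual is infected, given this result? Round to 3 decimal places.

P(H | E) ≈ 0.030

Let H be the event that the individual is infected. P(H) = 0.147, so P(¬H) = 0.853. With E the 'negative' result, P(E|H) = 0.148 and P(E|¬H) = 0.829.
P(E) = 0.148·0.147 + 0.829·0.853 = 0.021756 + 0.70714 = 0.72889.
By Bayes' theorem, P(H|E) = 0.021756 / 0.72889 = 0.030.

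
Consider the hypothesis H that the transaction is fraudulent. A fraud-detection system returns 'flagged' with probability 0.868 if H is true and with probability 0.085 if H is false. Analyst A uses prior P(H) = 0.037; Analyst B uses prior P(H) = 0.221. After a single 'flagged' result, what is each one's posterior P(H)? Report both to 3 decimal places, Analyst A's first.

Analyst A: 0.282; Analyst B: 0.743

P('+'|H) = 0.868, P('+'|¬H) = 0.085.
Analyst A: numerator 0.868·0.037 = 0.032116; evidence = 0.032116+0.085·0.963 = 0.11397; posterior = 0.282.
Analyst B: numerator 0.868·0.221 = 0.19183; evidence = 0.19183+0.085·0.779 = 0.25804; posterior = 0.743.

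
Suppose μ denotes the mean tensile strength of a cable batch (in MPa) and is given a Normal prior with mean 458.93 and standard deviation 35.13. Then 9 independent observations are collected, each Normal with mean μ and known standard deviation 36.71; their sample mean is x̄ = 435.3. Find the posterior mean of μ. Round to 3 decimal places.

Posterior mean ≈ 437.857

Prior precision 1/τ₀² = 1/35.13² = 0.00081030; data precision n/σ² = 9/36.71² = 0.00667842.
Posterior precision = 0.00081030 + 0.00667842 = 0.00748872.
Posterior mean = (0.00081030·458.93 + 0.00667842·435.3) / 0.00748872 = 437.857.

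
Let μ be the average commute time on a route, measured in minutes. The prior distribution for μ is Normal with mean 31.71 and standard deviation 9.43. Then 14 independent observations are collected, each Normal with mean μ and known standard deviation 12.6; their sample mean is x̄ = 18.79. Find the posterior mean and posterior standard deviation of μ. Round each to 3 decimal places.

With known σ, the Normal prior is conjugate. Weight on the data is w = (n/σ²)/(n/σ² + 1/τ₀²) = 0.0881834/(0.0881834+0.0112454) = 0.88690.
Posterior mean = w·x̄ + (1−w)·μ₀ = 0.88690·18.79 + 0.11310·31.71 = 20.251. Posterior variance = 1/(0.0881834+0.0112454) = 10.0574, so SD = 3.171.

Posterior mean ≈ 20.251; posterior SD ≈ 3.171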